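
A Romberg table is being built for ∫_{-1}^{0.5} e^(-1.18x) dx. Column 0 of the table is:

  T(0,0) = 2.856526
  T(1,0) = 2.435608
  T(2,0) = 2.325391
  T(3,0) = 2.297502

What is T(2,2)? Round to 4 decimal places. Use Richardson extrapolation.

Richardson extrapolation on the trapezoidal column (denominator 4−1=3):
T(1,1) = 2.435608 + (2.435608 − 2.856526)/3 = 2.295302
T(2,1) = 2.325391 + (2.325391 − 2.435608)/3 = 2.288652
T(2,2) = 2.288652 + (2.288652 − 2.295302)/15 = 2.288209

2.2882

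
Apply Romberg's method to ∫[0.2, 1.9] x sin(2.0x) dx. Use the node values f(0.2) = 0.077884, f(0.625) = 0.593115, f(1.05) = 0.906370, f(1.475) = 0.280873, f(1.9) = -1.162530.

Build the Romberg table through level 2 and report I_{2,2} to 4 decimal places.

0.5903

I_{0,0} (trapezoid, 1 panel, h=1.7000): -0.921949
I_{1,0} (trapezoid, 2 panels, h=0.8500): 0.309440
I_{2,0} (trapezoid, 4 panels, h=0.4250): 0.526165
I_{1,1} = 0.309440 + (0.309440 − (-0.921949))/3 = 0.719903
I_{2,1} = 0.526165 + (0.526165 − 0.309440)/3 = 0.598407
I_{2,2} = 0.598407 + (0.598407 − 0.719903)/15 = 0.590307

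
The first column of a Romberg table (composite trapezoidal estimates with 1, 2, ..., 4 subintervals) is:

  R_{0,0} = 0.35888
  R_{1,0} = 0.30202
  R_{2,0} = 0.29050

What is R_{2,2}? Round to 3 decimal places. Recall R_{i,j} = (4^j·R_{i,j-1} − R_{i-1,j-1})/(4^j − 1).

Richardson extrapolation on the trapezoidal column (denominator 4−1=3):
R_{1,1} = (4·0.30202 − 0.35888) / 3 = 0.28307
R_{2,1} = 0.29050 + (0.29050 − 0.30202)/3 = 0.28666
R_{2,2} = 0.28666 + (0.28666 − 0.28307)/15 = 0.28690

0.287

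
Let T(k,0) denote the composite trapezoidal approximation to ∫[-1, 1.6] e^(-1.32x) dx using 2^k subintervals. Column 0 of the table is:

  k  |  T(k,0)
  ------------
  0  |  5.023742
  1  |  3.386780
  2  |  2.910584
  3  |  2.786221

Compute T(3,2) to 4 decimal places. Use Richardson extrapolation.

T(2,1) = 2.910584 + (2.910584 − 3.386780)/3 = 2.751852
T(3,1) = 2.786221 + (2.786221 − 2.910584)/3 = 2.744767
T(3,2) = 2.744767 + (2.744767 − 2.751852)/15 = 2.744295

2.7443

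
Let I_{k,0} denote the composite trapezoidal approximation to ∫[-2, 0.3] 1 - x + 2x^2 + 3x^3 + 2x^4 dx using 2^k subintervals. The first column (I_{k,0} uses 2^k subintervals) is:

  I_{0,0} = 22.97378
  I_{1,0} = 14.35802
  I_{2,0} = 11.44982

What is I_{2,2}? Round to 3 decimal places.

10.413

Richardson extrapolation on the trapezoidal column (denominator 4−1=3):
I_{1,1} = (4·14.35802 − 22.97378) / 3 = 11.48610
I_{2,1} = (4·11.44982 − 14.35802) / 3 = 10.48042
I_{2,2} = 10.48042 + (10.48042 − 11.48610)/15 = 10.41337
(Column j=1 coincides with Simpson's rule on the same nodes.)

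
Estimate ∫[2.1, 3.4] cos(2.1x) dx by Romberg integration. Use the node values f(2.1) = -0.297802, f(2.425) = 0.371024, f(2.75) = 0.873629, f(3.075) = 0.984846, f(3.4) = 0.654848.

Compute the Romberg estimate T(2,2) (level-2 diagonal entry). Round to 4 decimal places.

T(0,0) (trapezoid, 1 panel, h=1.3000): 0.232080
T(1,0) (trapezoid, 2 panels, h=0.6500): 0.683899
T(2,0) (trapezoid, 4 panels, h=0.3250): 0.782607
T(1,1) = 0.683899 + (0.683899 − 0.232080)/3 = 0.834505
T(2,1) = 0.782607 + (0.782607 − 0.683899)/3 = 0.815510
T(2,2) = 0.815510 + (0.815510 − 0.834505)/15 = 0.814244

0.8142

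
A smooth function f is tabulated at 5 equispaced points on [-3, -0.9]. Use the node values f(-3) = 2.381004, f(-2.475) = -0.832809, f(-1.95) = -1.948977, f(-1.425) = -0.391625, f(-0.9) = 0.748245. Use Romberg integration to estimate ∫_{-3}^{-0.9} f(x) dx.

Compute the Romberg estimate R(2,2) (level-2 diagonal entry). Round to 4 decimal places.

-0.9488

R(0,0) (trapezoid, 1 panel, h=2.1000): 3.285711
R(1,0) (trapezoid, 2 panels, h=1.0500): -0.403570
R(2,0) (trapezoid, 4 panels, h=0.5250): -0.844613
R(1,1) = -0.403570 + (-0.403570 − 3.285711)/3 = -1.633330
R(2,1) = -0.844613 + (-0.844613 − (-0.403570))/3 = -0.991627
R(2,2) = -0.991627 + (-0.991627 − (-1.633330))/15 = -0.948847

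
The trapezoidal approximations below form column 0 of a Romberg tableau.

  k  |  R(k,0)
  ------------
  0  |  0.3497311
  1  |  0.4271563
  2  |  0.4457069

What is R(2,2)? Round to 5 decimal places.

0.45182

Richardson extrapolation on the trapezoidal column (denominator 4−1=3):
R(1,1) = 0.4271563 + (0.4271563 − 0.3497311)/3 = 0.4529647
R(2,1) = 0.4457069 + (0.4457069 − 0.4271563)/3 = 0.4518904
R(2,2) = (16·0.4518904 − 0.4529647) / 15 = 0.4518188
(Column j=1 coincides with Simpson's rule on the same nodes.)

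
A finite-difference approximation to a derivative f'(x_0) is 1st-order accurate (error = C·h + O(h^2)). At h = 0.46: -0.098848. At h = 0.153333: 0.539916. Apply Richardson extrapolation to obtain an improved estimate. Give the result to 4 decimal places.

0.8593

Extrapolated value = (3·A(h/3) − A(h)) / (3 − 1)
= (3·0.539916 − (-0.098848)) / 2
= 1.718596 / 2 = 0.859298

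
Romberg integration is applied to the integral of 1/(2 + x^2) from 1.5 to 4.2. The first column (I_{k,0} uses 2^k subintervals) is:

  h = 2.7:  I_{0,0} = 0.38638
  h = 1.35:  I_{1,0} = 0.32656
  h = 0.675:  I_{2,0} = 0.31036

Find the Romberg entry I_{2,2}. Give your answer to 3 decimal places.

0.305

I_{1,1} = 0.32656 + (0.32656 − 0.38638)/3 = 0.30662
I_{2,1} = (4·0.31036 − 0.32656) / 3 = 0.30496
I_{2,2} = (16·0.30496 − 0.30662) / 15 = 0.30485
(Column j=1 coincides with Simpson's rule on the same nodes.)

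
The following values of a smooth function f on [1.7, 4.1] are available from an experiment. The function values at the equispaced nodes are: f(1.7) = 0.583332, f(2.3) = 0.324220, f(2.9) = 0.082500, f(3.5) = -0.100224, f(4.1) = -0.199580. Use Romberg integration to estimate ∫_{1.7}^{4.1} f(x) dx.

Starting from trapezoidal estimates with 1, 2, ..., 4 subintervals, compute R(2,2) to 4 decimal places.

R(0,0) (trapezoid, 1 panel, h=2.4000): 0.460502
R(1,0) (trapezoid, 2 panels, h=1.2000): 0.329251
R(2,0) (trapezoid, 4 panels, h=0.6000): 0.299023
R(1,1) = 0.329251 + (0.329251 − 0.460502)/3 = 0.285501
R(2,1) = 0.299023 + (0.299023 − 0.329251)/3 = 0.288947
R(2,2) = 0.288947 + (0.288947 − 0.285501)/15 = 0.289177

0.2892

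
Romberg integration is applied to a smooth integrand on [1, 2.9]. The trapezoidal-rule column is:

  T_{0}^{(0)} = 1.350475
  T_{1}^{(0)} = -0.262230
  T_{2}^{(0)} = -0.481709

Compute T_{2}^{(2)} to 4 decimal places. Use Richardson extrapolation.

T_{1}^{(1)} = (4·(-0.262230) − 1.350475) / 3 = -0.799798
T_{2}^{(1)} = -0.481709 + (-0.481709 − (-0.262230))/3 = -0.554869
T_{2}^{(2)} = (16·(-0.554869) − (-0.799798)) / 15 = -0.538540

-0.5385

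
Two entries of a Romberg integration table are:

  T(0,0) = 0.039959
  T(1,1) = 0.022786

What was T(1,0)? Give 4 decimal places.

From T(1,1) = (4·T(1,0) − T(0,0))/3, solve for T(1,0):
4·T(1,0) = 3·0.022786 + 0.039959 = 0.108317
T(1,0) = 0.027079

0.0271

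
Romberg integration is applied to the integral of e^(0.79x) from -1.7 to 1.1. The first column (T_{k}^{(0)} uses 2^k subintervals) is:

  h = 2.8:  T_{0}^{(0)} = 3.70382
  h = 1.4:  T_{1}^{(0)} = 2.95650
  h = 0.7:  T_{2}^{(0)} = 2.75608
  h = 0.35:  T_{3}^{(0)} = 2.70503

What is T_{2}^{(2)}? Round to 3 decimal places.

2.688

Richardson extrapolation on the trapezoidal column (denominator 4−1=3):
T_{1}^{(1)} = (4·2.95650 − 3.70382) / 3 = 2.70739
T_{2}^{(1)} = (4·2.75608 − 2.95650) / 3 = 2.68927
T_{2}^{(2)} = 2.68927 + (2.68927 − 2.70739)/15 = 2.68806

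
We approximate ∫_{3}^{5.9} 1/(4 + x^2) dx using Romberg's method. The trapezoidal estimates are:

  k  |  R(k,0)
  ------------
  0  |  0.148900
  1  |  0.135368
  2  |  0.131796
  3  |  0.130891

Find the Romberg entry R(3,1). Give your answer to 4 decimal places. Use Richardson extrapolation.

Richardson extrapolation on the trapezoidal column (denominator 4−1=3):
R(3,1) = 0.130891 + (0.130891 − 0.131796)/3 = 0.130589

0.1306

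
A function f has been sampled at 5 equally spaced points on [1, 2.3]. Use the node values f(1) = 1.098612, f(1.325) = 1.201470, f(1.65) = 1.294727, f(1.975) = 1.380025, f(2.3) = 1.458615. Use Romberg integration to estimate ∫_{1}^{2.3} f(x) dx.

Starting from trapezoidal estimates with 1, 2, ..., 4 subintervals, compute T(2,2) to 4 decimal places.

1.6762

T(0,0) (trapezoid, 1 panel, h=1.3000): 1.662198
T(1,0) (trapezoid, 2 panels, h=0.6500): 1.672671
T(2,0) (trapezoid, 4 panels, h=0.3250): 1.675322
T(1,1) = 1.672671 + (1.672671 − 1.662198)/3 = 1.676162
T(2,1) = 1.675322 + (1.675322 − 1.672671)/3 = 1.676206
T(2,2) = 1.676206 + (1.676206 − 1.676162)/15 = 1.676209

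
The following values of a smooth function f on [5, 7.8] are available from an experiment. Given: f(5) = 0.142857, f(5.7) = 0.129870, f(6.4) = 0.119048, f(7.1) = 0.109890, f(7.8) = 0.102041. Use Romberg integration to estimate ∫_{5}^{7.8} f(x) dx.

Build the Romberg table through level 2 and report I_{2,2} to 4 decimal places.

I_{0,0} (trapezoid, 1 panel, h=2.8000): 0.342857
I_{1,0} (trapezoid, 2 panels, h=1.4000): 0.338096
I_{2,0} (trapezoid, 4 panels, h=0.7000): 0.336880
I_{1,1} = 0.338096 + (0.338096 − 0.342857)/3 = 0.336509
I_{2,1} = 0.336880 + (0.336880 − 0.338096)/3 = 0.336475
I_{2,2} = 0.336475 + (0.336475 − 0.336509)/15 = 0.336473

0.3365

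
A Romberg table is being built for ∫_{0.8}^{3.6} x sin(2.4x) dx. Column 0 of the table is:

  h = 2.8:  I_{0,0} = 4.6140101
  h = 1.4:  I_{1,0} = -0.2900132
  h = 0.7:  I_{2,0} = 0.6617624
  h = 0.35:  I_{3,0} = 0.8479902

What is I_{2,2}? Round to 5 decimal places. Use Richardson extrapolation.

1.17260

Richardson extrapolation on the trapezoidal column (denominator 4−1=3):
I_{1,1} = (4·(-0.2900132) − 4.6140101) / 3 = -1.9246876
I_{2,1} = (4·0.6617624 − (-0.2900132)) / 3 = 0.9790209
I_{2,2} = 0.9790209 + (0.9790209 − (-1.9246876))/15 = 1.1726015
(Column j=1 coincides with Simpson's rule on the same nodes.)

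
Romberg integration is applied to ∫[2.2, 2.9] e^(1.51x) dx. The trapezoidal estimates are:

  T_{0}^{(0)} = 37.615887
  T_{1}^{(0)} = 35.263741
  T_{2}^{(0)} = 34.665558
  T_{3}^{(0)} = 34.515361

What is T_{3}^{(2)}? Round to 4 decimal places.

T_{2}^{(1)} = (4·34.665558 − 35.263741) / 3 = 34.466164
T_{3}^{(1)} = (4·34.515361 − 34.665558) / 3 = 34.465295
T_{3}^{(2)} = 34.465295 + (34.465295 − 34.466164)/15 = 34.465237

34.4652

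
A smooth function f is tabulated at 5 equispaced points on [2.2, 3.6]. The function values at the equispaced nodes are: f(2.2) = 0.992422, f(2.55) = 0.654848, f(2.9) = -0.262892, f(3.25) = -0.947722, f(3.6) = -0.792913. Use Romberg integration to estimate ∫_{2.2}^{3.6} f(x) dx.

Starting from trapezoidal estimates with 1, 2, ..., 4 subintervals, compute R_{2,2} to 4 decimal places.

-0.1731

R_{0,0} (trapezoid, 1 panel, h=1.4000): 0.139656
R_{1,0} (trapezoid, 2 panels, h=0.7000): -0.114196
R_{2,0} (trapezoid, 4 panels, h=0.3500): -0.159604
R_{1,1} = -0.114196 + (-0.114196 − 0.139656)/3 = -0.198813
R_{2,1} = -0.159604 + (-0.159604 − (-0.114196))/3 = -0.174740
R_{2,2} = -0.174740 + (-0.174740 − (-0.198813))/15 = -0.173135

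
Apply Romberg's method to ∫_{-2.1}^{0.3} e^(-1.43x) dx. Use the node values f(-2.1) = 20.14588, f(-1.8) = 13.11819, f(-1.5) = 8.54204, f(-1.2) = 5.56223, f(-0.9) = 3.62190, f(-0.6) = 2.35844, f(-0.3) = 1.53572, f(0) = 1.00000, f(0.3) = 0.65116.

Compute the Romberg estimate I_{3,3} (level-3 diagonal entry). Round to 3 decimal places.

I_{0,0} (trapezoid, 1 panel, h=2.4000): 24.95645
I_{1,0} (trapezoid, 2 panels, h=1.2000): 16.82450
I_{2,0} (trapezoid, 4 panels, h=0.6000): 14.45891
I_{3,0} (trapezoid, 8 panels, h=0.3000): 13.84111
I_{1,1} = 16.82450 + (16.82450 − 24.95645)/3 = 14.11385
I_{2,1} = 14.45891 + (14.45891 − 16.82450)/3 = 13.67038
I_{3,1} = 13.84111 + (13.84111 − 14.45891)/3 = 13.63518
I_{2,2} = 13.67038 + (13.67038 − 14.11385)/15 = 13.64082
I_{3,2} = 13.63518 + (13.63518 − 13.67038)/15 = 13.63283
I_{3,3} = 13.63283 + (13.63283 − 13.64082)/63 = 13.63270

13.633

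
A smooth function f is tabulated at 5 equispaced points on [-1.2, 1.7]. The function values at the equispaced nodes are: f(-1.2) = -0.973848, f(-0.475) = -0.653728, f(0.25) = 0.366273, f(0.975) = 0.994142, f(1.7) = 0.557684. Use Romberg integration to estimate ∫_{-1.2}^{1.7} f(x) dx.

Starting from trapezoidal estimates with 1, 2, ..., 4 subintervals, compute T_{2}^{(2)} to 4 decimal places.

0.3988

T_{0}^{(0)} (trapezoid, 1 panel, h=2.9000): -0.603438
T_{1}^{(0)} (trapezoid, 2 panels, h=1.4500): 0.229377
T_{2}^{(0)} (trapezoid, 4 panels, h=0.7250): 0.361489
T_{1}^{(1)} = 0.229377 + (0.229377 − (-0.603438))/3 = 0.506982
T_{2}^{(1)} = 0.361489 + (0.361489 − 0.229377)/3 = 0.405526
T_{2}^{(2)} = 0.405526 + (0.405526 − 0.506982)/15 = 0.398762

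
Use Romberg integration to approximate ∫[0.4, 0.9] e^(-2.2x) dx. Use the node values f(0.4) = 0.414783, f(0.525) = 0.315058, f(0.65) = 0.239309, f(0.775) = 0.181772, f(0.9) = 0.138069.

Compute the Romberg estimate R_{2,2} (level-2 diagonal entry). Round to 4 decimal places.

R_{0,0} (trapezoid, 1 panel, h=0.5000): 0.138213
R_{1,0} (trapezoid, 2 panels, h=0.2500): 0.128934
R_{2,0} (trapezoid, 4 panels, h=0.1250): 0.126571
R_{1,1} = 0.128934 + (0.128934 − 0.138213)/3 = 0.125841
R_{2,1} = 0.126571 + (0.126571 − 0.128934)/3 = 0.125783
R_{2,2} = 0.125783 + (0.125783 − 0.125841)/15 = 0.125779

0.1258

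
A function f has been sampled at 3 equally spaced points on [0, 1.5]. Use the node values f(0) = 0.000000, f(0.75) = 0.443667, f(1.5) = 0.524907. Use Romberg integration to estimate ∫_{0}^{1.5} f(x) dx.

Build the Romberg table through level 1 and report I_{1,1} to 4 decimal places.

0.5749

I_{0,0} (trapezoid, 1 panel, h=1.5000): 0.393680
I_{1,0} (trapezoid, 2 panels, h=0.7500): 0.529590
I_{1,1} = 0.529590 + (0.529590 − 0.393680)/3 = 0.574893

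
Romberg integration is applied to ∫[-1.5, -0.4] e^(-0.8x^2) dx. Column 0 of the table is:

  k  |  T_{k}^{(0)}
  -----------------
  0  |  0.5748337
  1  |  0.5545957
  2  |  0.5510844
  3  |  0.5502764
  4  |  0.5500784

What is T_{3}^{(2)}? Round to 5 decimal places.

Richardson extrapolation on the trapezoidal column (denominator 4−1=3):
T_{2}^{(1)} = 0.5510844 + (0.5510844 − 0.5545957)/3 = 0.5499140
T_{3}^{(1)} = (4·0.5502764 − 0.5510844) / 3 = 0.5500071
T_{3}^{(2)} = 0.5500071 + (0.5500071 − 0.5499140)/15 = 0.5500133

0.55001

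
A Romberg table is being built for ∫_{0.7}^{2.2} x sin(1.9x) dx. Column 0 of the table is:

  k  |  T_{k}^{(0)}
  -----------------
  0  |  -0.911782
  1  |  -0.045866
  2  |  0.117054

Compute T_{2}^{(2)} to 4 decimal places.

0.1666

Richardson extrapolation on the trapezoidal column (denominator 4−1=3):
T_{1}^{(1)} = (4·(-0.045866) − (-0.911782)) / 3 = 0.242773
T_{2}^{(1)} = (4·0.117054 − (-0.045866)) / 3 = 0.171361
T_{2}^{(2)} = (16·0.171361 − 0.242773) / 15 = 0.166600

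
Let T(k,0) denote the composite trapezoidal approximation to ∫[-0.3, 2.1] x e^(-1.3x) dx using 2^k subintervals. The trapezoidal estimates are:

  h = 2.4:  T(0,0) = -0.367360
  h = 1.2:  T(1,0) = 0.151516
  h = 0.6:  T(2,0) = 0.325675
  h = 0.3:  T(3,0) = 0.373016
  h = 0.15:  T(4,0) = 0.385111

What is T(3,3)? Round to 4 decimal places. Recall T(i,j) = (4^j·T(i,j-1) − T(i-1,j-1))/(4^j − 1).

Richardson extrapolation on the trapezoidal column (denominator 4−1=3):
T(1,1) = (4·0.151516 − (-0.367360)) / 3 = 0.324475
T(2,1) = (4·0.325675 − 0.151516) / 3 = 0.383728
T(3,1) = 0.373016 + (0.373016 − 0.325675)/3 = 0.388796
T(2,2) = (16·0.383728 − 0.324475) / 15 = 0.387678
T(3,2) = 0.388796 + (0.388796 − 0.383728)/15 = 0.389134
T(3,3) = (64·0.389134 − 0.387678) / 63 = 0.389157

0.3892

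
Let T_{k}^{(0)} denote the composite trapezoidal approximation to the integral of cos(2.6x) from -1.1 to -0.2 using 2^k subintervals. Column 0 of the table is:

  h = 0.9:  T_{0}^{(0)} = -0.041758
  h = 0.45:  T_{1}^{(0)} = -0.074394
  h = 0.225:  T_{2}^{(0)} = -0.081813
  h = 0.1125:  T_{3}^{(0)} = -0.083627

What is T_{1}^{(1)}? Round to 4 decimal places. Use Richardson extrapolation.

Richardson extrapolation on the trapezoidal column (denominator 4−1=3):
T_{1}^{(1)} = -0.074394 + (-0.074394 − (-0.041758))/3 = -0.085273

-0.0853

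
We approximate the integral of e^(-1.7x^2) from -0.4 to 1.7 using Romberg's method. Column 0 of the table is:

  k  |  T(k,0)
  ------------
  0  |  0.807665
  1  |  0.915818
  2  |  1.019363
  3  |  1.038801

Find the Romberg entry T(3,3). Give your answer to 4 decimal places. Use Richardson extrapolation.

1.0445

T(1,1) = 0.915818 + (0.915818 − 0.807665)/3 = 0.951869
T(2,1) = (4·1.019363 − 0.915818) / 3 = 1.053878
T(3,1) = 1.038801 + (1.038801 − 1.019363)/3 = 1.045280
T(2,2) = 1.053878 + (1.053878 − 0.951869)/15 = 1.060679
T(3,2) = 1.045280 + (1.045280 − 1.053878)/15 = 1.044707
T(3,3) = 1.044707 + (1.044707 − 1.060679)/63 = 1.044453
(Column j=1 coincides with Simpson's rule on the same nodes.)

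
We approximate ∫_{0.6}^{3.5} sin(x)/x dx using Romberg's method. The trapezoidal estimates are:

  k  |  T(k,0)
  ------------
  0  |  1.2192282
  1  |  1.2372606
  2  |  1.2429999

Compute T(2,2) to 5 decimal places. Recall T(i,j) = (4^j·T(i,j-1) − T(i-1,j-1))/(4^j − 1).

1.24502

T(1,1) = 1.2372606 + (1.2372606 − 1.2192282)/3 = 1.2432714
T(2,1) = (4·1.2429999 − 1.2372606) / 3 = 1.2449130
T(2,2) = (16·1.2449130 − 1.2432714) / 15 = 1.2450224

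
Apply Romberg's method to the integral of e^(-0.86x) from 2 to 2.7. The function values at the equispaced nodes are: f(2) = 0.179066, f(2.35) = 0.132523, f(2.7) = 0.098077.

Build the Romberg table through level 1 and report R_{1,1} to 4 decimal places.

R_{0,0} (trapezoid, 1 panel, h=0.7000): 0.097000
R_{1,0} (trapezoid, 2 panels, h=0.3500): 0.094883
R_{1,1} = 0.094883 + (0.094883 − 0.097000)/3 = 0.094177

0.0942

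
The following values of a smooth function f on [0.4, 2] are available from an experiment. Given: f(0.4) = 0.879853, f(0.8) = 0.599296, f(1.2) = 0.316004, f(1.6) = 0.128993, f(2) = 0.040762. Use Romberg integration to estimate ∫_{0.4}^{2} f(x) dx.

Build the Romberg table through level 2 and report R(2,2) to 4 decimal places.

R(0,0) (trapezoid, 1 panel, h=1.6000): 0.736492
R(1,0) (trapezoid, 2 panels, h=0.8000): 0.621049
R(2,0) (trapezoid, 4 panels, h=0.4000): 0.601840
R(1,1) = 0.621049 + (0.621049 − 0.736492)/3 = 0.582568
R(2,1) = 0.601840 + (0.601840 − 0.621049)/3 = 0.595437
R(2,2) = 0.595437 + (0.595437 − 0.582568)/15 = 0.596295

0.5963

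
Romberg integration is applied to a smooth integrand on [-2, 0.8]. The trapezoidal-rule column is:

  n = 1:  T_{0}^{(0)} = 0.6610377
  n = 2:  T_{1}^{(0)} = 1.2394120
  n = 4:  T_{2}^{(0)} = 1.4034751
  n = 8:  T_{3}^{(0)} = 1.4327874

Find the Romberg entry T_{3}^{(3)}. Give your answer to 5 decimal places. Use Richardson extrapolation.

1.44123

Richardson extrapolation on the trapezoidal column (denominator 4−1=3):
T_{1}^{(1)} = 1.2394120 + (1.2394120 − 0.6610377)/3 = 1.4322034
T_{2}^{(1)} = (4·1.4034751 − 1.2394120) / 3 = 1.4581628
T_{3}^{(1)} = (4·1.4327874 − 1.4034751) / 3 = 1.4425582
T_{2}^{(2)} = (16·1.4581628 − 1.4322034) / 15 = 1.4598934
T_{3}^{(2)} = (16·1.4425582 − 1.4581628) / 15 = 1.4415179
T_{3}^{(3)} = (64·1.4415179 − 1.4598934) / 63 = 1.4412262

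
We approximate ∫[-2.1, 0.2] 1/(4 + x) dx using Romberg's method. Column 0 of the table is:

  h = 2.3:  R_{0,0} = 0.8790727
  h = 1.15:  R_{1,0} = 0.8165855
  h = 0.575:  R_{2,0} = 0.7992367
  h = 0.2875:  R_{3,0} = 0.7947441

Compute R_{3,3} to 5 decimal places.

0.79323

R_{1,1} = (4·0.8165855 − 0.8790727) / 3 = 0.7957564
R_{2,1} = (4·0.7992367 − 0.8165855) / 3 = 0.7934538
R_{3,1} = (4·0.7947441 − 0.7992367) / 3 = 0.7932466
R_{2,2} = (16·0.7934538 − 0.7957564) / 15 = 0.7933003
R_{3,2} = (16·0.7932466 − 0.7934538) / 15 = 0.7932328
R_{3,3} = (64·0.7932328 − 0.7933003) / 63 = 0.7932317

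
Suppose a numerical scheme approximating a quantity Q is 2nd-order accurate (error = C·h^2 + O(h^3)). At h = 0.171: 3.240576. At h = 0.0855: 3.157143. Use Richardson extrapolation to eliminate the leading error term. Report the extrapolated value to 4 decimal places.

3.1293

Extrapolated value = (4·A(h/2) − A(h)) / (4 − 1)
= (4·3.157143 − 3.240576) / 3
= 9.387996 / 3 = 3.129332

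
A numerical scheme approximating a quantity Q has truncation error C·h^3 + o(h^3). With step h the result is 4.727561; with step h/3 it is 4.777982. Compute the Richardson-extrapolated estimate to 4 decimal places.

4.7799

The leading error scales as h^3; refining by a factor of 3 reduces it by 3^3 = 27.
Extrapolated value = (27·A(h/3) − A(h)) / (27 − 1)
= (27·4.777982 − 4.727561) / 26
= 124.277953 / 26 = 4.779921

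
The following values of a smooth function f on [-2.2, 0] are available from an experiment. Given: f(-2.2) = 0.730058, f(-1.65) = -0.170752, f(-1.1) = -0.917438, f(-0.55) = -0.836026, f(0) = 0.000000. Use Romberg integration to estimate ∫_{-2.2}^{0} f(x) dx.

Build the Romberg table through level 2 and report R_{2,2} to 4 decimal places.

R_{0,0} (trapezoid, 1 panel, h=2.2000): 0.803064
R_{1,0} (trapezoid, 2 panels, h=1.1000): -0.607650
R_{2,0} (trapezoid, 4 panels, h=0.5500): -0.857553
R_{1,1} = -0.607650 + (-0.607650 − 0.803064)/3 = -1.077888
R_{2,1} = -0.857553 + (-0.857553 − (-0.607650))/3 = -0.940854
R_{2,2} = -0.940854 + (-0.940854 − (-1.077888))/15 = -0.931718

-0.9317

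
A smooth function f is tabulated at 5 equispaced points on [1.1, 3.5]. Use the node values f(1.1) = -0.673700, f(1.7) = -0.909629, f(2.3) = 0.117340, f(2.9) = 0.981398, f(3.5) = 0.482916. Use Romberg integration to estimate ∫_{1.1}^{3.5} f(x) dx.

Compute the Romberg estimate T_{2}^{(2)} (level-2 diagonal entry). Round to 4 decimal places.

0.0632

T_{0}^{(0)} (trapezoid, 1 panel, h=2.4000): -0.228941
T_{1}^{(0)} (trapezoid, 2 panels, h=1.2000): 0.026338
T_{2}^{(0)} (trapezoid, 4 panels, h=0.6000): 0.056230
T_{1}^{(1)} = 0.026338 + (0.026338 − (-0.228941))/3 = 0.111431
T_{2}^{(1)} = 0.056230 + (0.056230 − 0.026338)/3 = 0.066194
T_{2}^{(2)} = 0.066194 + (0.066194 − 0.111431)/15 = 0.063178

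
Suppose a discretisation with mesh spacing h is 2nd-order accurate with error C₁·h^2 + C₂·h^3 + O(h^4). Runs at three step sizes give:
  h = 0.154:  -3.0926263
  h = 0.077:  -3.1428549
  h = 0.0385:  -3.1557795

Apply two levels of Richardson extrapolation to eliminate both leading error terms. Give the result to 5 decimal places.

First eliminate the h^2 term (factor 2^2 = 4):
  B₁ = (4·(-3.1428549) − (-3.0926263))/3 = -3.1595978
  B₂ = (4·(-3.1557795) − (-3.1428549))/3 = -3.1600877
Then eliminate the h^3 term (factor 2^3 = 8):
  (8·(-3.1600877) − (-3.1595978))/7 = -3.1601577

-3.16016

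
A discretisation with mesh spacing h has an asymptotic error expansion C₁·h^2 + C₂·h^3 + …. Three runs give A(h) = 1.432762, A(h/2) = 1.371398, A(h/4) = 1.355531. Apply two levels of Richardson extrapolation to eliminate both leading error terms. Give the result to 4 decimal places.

1.3501

First eliminate the h^2 term (factor 2^2 = 4):
  B₁ = (4·1.371398 − 1.432762)/3 = 1.350943
  B₂ = (4·1.355531 − 1.371398)/3 = 1.350242
Then eliminate the h^3 term (factor 2^3 = 8):
  (8·1.350242 − 1.350943)/7 = 1.350142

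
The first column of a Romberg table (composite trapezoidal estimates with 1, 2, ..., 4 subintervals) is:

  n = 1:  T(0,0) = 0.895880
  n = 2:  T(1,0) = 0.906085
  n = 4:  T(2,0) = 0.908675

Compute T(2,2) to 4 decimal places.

0.9095

T(1,1) = (4·0.906085 − 0.895880) / 3 = 0.909487
T(2,1) = (4·0.908675 − 0.906085) / 3 = 0.909538
T(2,2) = (16·0.909538 − 0.909487) / 15 = 0.909541
(Column j=1 coincides with Simpson's rule on the same nodes.)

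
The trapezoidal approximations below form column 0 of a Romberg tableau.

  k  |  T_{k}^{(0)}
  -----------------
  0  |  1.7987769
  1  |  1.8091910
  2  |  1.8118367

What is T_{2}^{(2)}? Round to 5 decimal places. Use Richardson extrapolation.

Richardson extrapolation on the trapezoidal column (denominator 4−1=3):
T_{1}^{(1)} = 1.8091910 + (1.8091910 − 1.7987769)/3 = 1.8126624
T_{2}^{(1)} = (4·1.8118367 − 1.8091910) / 3 = 1.8127186
T_{2}^{(2)} = (16·1.8127186 − 1.8126624) / 15 = 1.8127223
(Column j=1 coincides with Simpson's rule on the same nodes.)

1.81272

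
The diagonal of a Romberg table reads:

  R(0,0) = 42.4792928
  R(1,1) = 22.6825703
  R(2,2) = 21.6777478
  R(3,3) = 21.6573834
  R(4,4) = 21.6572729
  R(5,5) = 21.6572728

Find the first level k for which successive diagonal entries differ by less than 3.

|R(1,1) − R(0,0)| = 19.7967225 ≥ 3
|R(2,2) − R(1,1)| = 1.0048225 < 3

k = 2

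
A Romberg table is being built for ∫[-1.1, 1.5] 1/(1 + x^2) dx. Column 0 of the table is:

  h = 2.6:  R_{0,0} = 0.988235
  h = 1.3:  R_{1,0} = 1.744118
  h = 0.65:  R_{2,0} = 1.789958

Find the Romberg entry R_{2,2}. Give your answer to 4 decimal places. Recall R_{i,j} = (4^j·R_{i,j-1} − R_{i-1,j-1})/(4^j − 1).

Richardson extrapolation on the trapezoidal column (denominator 4−1=3):
R_{1,1} = (4·1.744118 − 0.988235) / 3 = 1.996079
R_{2,1} = 1.789958 + (1.789958 − 1.744118)/3 = 1.805238
R_{2,2} = 1.805238 + (1.805238 − 1.996079)/15 = 1.792515

1.7925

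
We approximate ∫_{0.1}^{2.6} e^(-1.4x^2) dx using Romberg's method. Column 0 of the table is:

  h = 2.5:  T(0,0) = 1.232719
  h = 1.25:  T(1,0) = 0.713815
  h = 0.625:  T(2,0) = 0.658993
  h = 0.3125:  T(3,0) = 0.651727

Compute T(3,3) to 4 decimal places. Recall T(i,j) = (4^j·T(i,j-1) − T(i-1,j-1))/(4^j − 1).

Richardson extrapolation on the trapezoidal column (denominator 4−1=3):
T(1,1) = (4·0.713815 − 1.232719) / 3 = 0.540847
T(2,1) = 0.658993 + (0.658993 − 0.713815)/3 = 0.640719
T(3,1) = 0.651727 + (0.651727 − 0.658993)/3 = 0.649305
T(2,2) = 0.640719 + (0.640719 − 0.540847)/15 = 0.647377
T(3,2) = (16·0.649305 − 0.640719) / 15 = 0.649877
T(3,3) = (64·0.649877 − 0.647377) / 63 = 0.649917

0.6499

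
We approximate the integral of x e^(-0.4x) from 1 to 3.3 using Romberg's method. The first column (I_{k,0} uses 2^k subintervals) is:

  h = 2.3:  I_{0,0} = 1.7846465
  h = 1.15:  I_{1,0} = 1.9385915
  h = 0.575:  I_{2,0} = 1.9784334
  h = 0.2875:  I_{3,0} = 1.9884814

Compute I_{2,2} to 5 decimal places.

Richardson extrapolation on the trapezoidal column (denominator 4−1=3):
I_{1,1} = 1.9385915 + (1.9385915 − 1.7846465)/3 = 1.9899065
I_{2,1} = (4·1.9784334 − 1.9385915) / 3 = 1.9917140
I_{2,2} = 1.9917140 + (1.9917140 − 1.9899065)/15 = 1.9918345

1.99183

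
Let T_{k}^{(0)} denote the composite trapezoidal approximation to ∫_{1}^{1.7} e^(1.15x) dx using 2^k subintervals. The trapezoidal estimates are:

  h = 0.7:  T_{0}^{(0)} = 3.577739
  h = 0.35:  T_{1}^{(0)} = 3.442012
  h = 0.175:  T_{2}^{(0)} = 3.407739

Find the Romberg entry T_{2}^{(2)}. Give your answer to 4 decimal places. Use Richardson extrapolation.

3.3963

Richardson extrapolation on the trapezoidal column (denominator 4−1=3):
T_{1}^{(1)} = (4·3.442012 − 3.577739) / 3 = 3.396770
T_{2}^{(1)} = (4·3.407739 − 3.442012) / 3 = 3.396315
T_{2}^{(2)} = (16·3.396315 − 3.396770) / 15 = 3.396285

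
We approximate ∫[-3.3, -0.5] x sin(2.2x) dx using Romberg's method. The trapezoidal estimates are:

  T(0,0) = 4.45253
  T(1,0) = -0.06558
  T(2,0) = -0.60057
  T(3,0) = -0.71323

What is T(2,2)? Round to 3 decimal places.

Richardson extrapolation on the trapezoidal column (denominator 4−1=3):
T(1,1) = -0.06558 + (-0.06558 − 4.45253)/3 = -1.57162
T(2,1) = (4·(-0.60057) − (-0.06558)) / 3 = -0.77890
T(2,2) = -0.77890 + (-0.77890 − (-1.57162))/15 = -0.72605

-0.726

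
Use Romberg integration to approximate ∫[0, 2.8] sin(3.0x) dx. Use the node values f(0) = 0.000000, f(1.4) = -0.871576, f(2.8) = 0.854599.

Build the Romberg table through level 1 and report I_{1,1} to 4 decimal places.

I_{0,0} (trapezoid, 1 panel, h=2.8000): 1.196439
I_{1,0} (trapezoid, 2 panels, h=1.4000): -0.621987
I_{1,1} = -0.621987 + (-0.621987 − 1.196439)/3 = -1.228129

-1.2281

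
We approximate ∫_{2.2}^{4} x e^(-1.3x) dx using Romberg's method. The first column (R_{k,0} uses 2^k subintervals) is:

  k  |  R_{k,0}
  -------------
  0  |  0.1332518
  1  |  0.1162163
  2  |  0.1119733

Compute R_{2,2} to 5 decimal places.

Richardson extrapolation on the trapezoidal column (denominator 4−1=3):
R_{1,1} = (4·0.1162163 − 0.1332518) / 3 = 0.1105378
R_{2,1} = 0.1119733 + (0.1119733 − 0.1162163)/3 = 0.1105590
R_{2,2} = 0.1105590 + (0.1105590 − 0.1105378)/15 = 0.1105604

0.11056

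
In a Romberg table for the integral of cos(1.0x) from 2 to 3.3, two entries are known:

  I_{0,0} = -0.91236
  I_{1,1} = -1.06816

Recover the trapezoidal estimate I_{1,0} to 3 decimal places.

From I_{1,1} = (4·I_{1,0} − I_{0,0})/3, solve for I_{1,0}:
4·I_{1,0} = 3·(-1.06816) + (-0.91236) = -4.11684
I_{1,0} = -1.02921

-1.029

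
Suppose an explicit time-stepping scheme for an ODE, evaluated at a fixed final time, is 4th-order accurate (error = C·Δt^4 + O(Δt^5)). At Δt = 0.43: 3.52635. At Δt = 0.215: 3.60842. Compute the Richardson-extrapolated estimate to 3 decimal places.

3.614

The leading error scales as Δt^4; refining by a factor of 2 reduces it by 2^4 = 16.
Extrapolated value = (16·A(Δt/2) − A(Δt)) / (16 − 1)
= (16·3.60842 − 3.52635) / 15
= 54.20837 / 15 = 3.61389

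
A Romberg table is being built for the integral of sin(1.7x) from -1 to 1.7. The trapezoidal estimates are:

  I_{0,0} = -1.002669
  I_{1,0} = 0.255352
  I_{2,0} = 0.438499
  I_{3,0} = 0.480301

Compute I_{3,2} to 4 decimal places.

0.4939

I_{2,1} = 0.438499 + (0.438499 − 0.255352)/3 = 0.499548
I_{3,1} = (4·0.480301 − 0.438499) / 3 = 0.494235
I_{3,2} = (16·0.494235 − 0.499548) / 15 = 0.493881
(Column j=1 coincides with Simpson's rule on the same nodes.)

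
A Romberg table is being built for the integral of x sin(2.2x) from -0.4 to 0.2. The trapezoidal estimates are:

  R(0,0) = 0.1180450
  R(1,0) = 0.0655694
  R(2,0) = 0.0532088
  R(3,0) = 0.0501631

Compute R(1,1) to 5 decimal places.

Richardson extrapolation on the trapezoidal column (denominator 4−1=3):
R(1,1) = (4·0.0655694 − 0.1180450) / 3 = 0.0480775

0.04808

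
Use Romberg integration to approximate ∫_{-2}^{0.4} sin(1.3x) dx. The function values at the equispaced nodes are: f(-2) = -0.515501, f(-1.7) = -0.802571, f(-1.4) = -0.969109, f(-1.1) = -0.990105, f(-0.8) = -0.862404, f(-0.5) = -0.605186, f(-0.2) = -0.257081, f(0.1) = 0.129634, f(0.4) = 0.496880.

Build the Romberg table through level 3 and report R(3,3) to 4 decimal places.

R(0,0) (trapezoid, 1 panel, h=2.4000): -0.022345
R(1,0) (trapezoid, 2 panels, h=1.2000): -1.046057
R(2,0) (trapezoid, 4 panels, h=0.6000): -1.258743
R(3,0) (trapezoid, 8 panels, h=0.3000): -1.309840
R(1,1) = -1.046057 + (-1.046057 − (-0.022345))/3 = -1.387294
R(2,1) = -1.258743 + (-1.258743 − (-1.046057))/3 = -1.329638
R(3,1) = -1.309840 + (-1.309840 − (-1.258743))/3 = -1.326872
R(2,2) = -1.329638 + (-1.329638 − (-1.387294))/15 = -1.325794
R(3,2) = -1.326872 + (-1.326872 − (-1.329638))/15 = -1.326688
R(3,3) = -1.326688 + (-1.326688 − (-1.325794))/63 = -1.326702

-1.3267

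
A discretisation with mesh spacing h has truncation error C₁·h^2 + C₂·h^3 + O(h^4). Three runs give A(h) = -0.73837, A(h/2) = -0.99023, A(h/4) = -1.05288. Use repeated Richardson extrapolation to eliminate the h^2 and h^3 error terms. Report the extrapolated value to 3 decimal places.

-1.074

First eliminate the h^2 term (factor 2^2 = 4):
  B₁ = (4·(-0.99023) − (-0.73837))/3 = -1.07418
  B₂ = (4·(-1.05288) − (-0.99023))/3 = -1.07376
Then eliminate the h^3 term (factor 2^3 = 8):
  (8·(-1.07376) − (-1.07418))/7 = -1.07370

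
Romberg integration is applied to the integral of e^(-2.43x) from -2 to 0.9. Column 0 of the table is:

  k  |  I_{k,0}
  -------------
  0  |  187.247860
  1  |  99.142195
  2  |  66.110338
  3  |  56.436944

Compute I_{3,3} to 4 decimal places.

53.0702

Richardson extrapolation on the trapezoidal column (denominator 4−1=3):
I_{1,1} = (4·99.142195 − 187.247860) / 3 = 69.773640
I_{2,1} = (4·66.110338 − 99.142195) / 3 = 55.099719
I_{3,1} = 56.436944 + (56.436944 − 66.110338)/3 = 53.212479
I_{2,2} = (16·55.099719 − 69.773640) / 15 = 54.121458
I_{3,2} = (16·53.212479 − 55.099719) / 15 = 53.086663
I_{3,3} = 53.086663 + (53.086663 − 54.121458)/63 = 53.070238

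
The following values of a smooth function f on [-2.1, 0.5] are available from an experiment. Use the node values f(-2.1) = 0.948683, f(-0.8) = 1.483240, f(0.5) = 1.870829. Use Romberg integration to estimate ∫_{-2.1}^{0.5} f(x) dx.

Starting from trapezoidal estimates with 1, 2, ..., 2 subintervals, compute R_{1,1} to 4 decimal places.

R_{0,0} (trapezoid, 1 panel, h=2.6000): 3.665366
R_{1,0} (trapezoid, 2 panels, h=1.3000): 3.760895
R_{1,1} = 3.760895 + (3.760895 − 3.665366)/3 = 3.792738

3.7927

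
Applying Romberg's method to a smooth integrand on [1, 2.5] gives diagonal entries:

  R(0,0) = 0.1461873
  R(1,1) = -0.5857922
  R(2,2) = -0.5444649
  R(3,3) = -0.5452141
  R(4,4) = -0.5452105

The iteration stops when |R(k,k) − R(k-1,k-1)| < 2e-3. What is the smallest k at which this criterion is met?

k = 3

|R(1,1) − R(0,0)| = 0.7319795 ≥ 2e-3
|R(2,2) − R(1,1)| = 0.0413273 ≥ 2e-3
|R(3,3) − R(2,2)| = 0.0007492 < 2e-3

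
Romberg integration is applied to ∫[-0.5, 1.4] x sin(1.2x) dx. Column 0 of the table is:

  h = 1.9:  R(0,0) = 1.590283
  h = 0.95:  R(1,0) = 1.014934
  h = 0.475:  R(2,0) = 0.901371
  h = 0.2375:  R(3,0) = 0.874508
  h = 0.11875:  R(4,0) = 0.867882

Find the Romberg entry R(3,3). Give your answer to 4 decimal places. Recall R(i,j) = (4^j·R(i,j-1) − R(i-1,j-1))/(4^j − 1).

Richardson extrapolation on the trapezoidal column (denominator 4−1=3):
R(1,1) = (4·1.014934 − 1.590283) / 3 = 0.823151
R(2,1) = 0.901371 + (0.901371 − 1.014934)/3 = 0.863517
R(3,1) = 0.874508 + (0.874508 − 0.901371)/3 = 0.865554
R(2,2) = (16·0.863517 − 0.823151) / 15 = 0.866208
R(3,2) = (16·0.865554 − 0.863517) / 15 = 0.865690
R(3,3) = (64·0.865690 − 0.866208) / 63 = 0.865682

0.8657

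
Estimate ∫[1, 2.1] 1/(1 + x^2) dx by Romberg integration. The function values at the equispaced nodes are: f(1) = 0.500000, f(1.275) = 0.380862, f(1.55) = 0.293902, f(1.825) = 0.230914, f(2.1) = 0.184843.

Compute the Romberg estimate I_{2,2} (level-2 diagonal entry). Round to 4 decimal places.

I_{0,0} (trapezoid, 1 panel, h=1.1000): 0.376664
I_{1,0} (trapezoid, 2 panels, h=0.5500): 0.349978
I_{2,0} (trapezoid, 4 panels, h=0.2750): 0.343227
I_{1,1} = 0.349978 + (0.349978 − 0.376664)/3 = 0.341083
I_{2,1} = 0.343227 + (0.343227 − 0.349978)/3 = 0.340977
I_{2,2} = 0.340977 + (0.340977 − 0.341083)/15 = 0.340970

0.3410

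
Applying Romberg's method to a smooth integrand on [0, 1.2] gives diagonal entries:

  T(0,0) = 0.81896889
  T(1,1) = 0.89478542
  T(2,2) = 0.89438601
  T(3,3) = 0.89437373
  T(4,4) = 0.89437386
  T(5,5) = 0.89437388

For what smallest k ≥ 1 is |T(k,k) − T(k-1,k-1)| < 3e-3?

k = 2

|T(1,1) − T(0,0)| = 0.07581653 ≥ 3e-3
|T(2,2) − T(1,1)| = 0.00039941 < 3e-3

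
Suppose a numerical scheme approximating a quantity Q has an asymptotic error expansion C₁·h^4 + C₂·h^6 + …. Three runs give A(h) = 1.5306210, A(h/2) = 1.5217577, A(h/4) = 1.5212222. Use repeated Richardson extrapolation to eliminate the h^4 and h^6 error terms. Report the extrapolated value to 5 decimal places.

1.52119

First eliminate the h^4 term (factor 2^4 = 16):
  B₁ = (16·1.5217577 − 1.5306210)/15 = 1.5211668
  B₂ = (16·1.5212222 − 1.5217577)/15 = 1.5211865
Then eliminate the h^6 term (factor 2^6 = 64):
  (64·1.5211865 − 1.5211668)/63 = 1.5211868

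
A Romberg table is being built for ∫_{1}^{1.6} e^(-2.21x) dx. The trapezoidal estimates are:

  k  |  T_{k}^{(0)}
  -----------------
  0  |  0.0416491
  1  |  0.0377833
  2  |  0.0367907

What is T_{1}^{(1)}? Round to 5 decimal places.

0.03649

Richardson extrapolation on the trapezoidal column (denominator 4−1=3):
T_{1}^{(1)} = (4·0.0377833 − 0.0416491) / 3 = 0.0364947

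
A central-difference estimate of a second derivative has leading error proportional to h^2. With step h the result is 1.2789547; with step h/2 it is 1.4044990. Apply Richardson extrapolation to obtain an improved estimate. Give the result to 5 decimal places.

1.44635

The leading error scales as h^2; refining by a factor of 2 reduces it by 2^2 = 4.
Extrapolated value = (4·A(h/2) − A(h)) / (4 − 1)
= (4·1.4044990 − 1.2789547) / 3
= 4.3390413 / 3 = 1.4463471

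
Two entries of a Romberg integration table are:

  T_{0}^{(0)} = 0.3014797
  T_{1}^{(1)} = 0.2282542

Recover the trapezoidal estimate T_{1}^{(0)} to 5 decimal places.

From T_{1}^{(1)} = (4·T_{1}^{(0)} − T_{0}^{(0)})/3, solve for T_{1}^{(0)}:
4·T_{1}^{(0)} = 3·0.2282542 + 0.3014797 = 0.9862423
T_{1}^{(0)} = 0.2465606

0.24656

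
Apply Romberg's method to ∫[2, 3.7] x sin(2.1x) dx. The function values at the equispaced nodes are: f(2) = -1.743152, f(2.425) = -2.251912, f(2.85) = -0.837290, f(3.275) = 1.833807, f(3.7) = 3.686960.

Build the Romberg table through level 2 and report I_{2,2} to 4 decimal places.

-0.1855

I_{0,0} (trapezoid, 1 panel, h=1.7000): 1.652237
I_{1,0} (trapezoid, 2 panels, h=0.8500): 0.114422
I_{2,0} (trapezoid, 4 panels, h=0.4250): -0.120484
I_{1,1} = 0.114422 + (0.114422 − 1.652237)/3 = -0.398183
I_{2,1} = -0.120484 + (-0.120484 − 0.114422)/3 = -0.198786
I_{2,2} = -0.198786 + (-0.198786 − (-0.398183))/15 = -0.185493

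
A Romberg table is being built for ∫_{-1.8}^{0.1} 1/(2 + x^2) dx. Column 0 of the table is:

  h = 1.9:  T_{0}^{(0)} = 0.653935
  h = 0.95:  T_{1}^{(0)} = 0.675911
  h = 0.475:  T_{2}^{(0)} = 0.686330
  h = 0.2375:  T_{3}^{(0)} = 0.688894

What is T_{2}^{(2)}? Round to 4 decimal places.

Richardson extrapolation on the trapezoidal column (denominator 4−1=3):
T_{1}^{(1)} = (4·0.675911 − 0.653935) / 3 = 0.683236
T_{2}^{(1)} = (4·0.686330 − 0.675911) / 3 = 0.689803
T_{2}^{(2)} = 0.689803 + (0.689803 − 0.683236)/15 = 0.690241

0.6902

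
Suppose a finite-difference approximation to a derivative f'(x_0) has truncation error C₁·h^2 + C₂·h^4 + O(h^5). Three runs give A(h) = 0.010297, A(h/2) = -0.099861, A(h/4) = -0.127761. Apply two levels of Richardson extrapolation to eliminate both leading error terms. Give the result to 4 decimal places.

-0.1371

First eliminate the h^2 term (factor 2^2 = 4):
  B₁ = (4·(-0.099861) − 0.010297)/3 = -0.136580
  B₂ = (4·(-0.127761) − (-0.099861))/3 = -0.137061
Then eliminate the h^4 term (factor 2^4 = 16):
  (16·(-0.137061) − (-0.136580))/15 = -0.137093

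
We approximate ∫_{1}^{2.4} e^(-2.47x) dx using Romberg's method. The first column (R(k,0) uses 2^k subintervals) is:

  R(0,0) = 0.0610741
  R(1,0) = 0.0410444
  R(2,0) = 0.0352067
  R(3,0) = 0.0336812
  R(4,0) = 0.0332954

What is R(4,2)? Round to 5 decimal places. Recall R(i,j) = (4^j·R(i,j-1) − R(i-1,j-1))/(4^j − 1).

0.03317

Richardson extrapolation on the trapezoidal column (denominator 4−1=3):
R(3,1) = 0.0336812 + (0.0336812 − 0.0352067)/3 = 0.0331727
R(4,1) = 0.0332954 + (0.0332954 − 0.0336812)/3 = 0.0331668
R(4,2) = 0.0331668 + (0.0331668 − 0.0331727)/15 = 0.0331664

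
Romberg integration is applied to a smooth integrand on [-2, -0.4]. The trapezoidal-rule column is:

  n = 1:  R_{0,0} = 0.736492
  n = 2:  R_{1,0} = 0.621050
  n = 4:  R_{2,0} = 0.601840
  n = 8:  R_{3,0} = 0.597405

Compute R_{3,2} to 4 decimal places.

0.5960

Richardson extrapolation on the trapezoidal column (denominator 4−1=3):
R_{2,1} = (4·0.601840 − 0.621050) / 3 = 0.595437
R_{3,1} = 0.597405 + (0.597405 − 0.601840)/3 = 0.595927
R_{3,2} = 0.595927 + (0.595927 − 0.595437)/15 = 0.595960
(Column j=1 coincides with Simpson's rule on the same nodes.)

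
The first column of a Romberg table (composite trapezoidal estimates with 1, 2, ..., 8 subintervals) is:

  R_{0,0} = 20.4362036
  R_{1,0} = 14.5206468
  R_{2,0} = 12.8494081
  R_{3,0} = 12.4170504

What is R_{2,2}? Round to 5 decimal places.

12.27523

Richardson extrapolation on the trapezoidal column (denominator 4−1=3):
R_{1,1} = 14.5206468 + (14.5206468 − 20.4362036)/3 = 12.5487945
R_{2,1} = (4·12.8494081 − 14.5206468) / 3 = 12.2923285
R_{2,2} = (16·12.2923285 − 12.5487945) / 15 = 12.2752308
(Column j=1 coincides with Simpson's rule on the same nodes.)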